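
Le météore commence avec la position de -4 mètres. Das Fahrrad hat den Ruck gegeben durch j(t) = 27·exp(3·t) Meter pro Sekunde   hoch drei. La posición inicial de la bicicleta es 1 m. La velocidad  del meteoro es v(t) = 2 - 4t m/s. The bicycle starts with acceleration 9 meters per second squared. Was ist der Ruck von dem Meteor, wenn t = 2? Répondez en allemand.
Ausgehend von der Geschwindigkeit v(t) = 2 - 4·t, nehmen wir 2 Ableitungen. Die Ableitung von der Geschwindigkeit ergibt die Beschleunigung: a(t) = -4. Mit d/dt von a(t) finden wir j(t) = 0. Aus der Gleichung für den Ruck j(t) = 0, setzen wir t = 2 ein und erhalten j = 0.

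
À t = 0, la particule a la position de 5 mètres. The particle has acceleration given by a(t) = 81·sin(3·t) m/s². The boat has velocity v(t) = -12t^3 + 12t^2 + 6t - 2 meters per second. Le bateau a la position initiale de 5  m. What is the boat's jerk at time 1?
To solve this, we need to take 2 derivatives of our velocity equation v(t) = -12·t^3 + 12·t^2 + 6·t - 2. Taking d/dt of v(t), we find a(t) = -36·t^2 + 24·t + 6. Taking d/dt of a(t), we find j(t) = 24 - 72·t. Using j(t) = 24 - 72·t and substituting t = 1, we find j = -48.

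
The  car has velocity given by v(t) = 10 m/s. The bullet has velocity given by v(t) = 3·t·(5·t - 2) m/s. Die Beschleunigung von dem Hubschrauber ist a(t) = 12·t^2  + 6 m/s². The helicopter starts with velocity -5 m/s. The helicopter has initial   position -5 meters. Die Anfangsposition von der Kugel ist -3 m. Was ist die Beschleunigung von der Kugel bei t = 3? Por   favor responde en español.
Para resolver esto, necesitamos tomar 1 derivada de nuestra ecuación de la velocidad v(t) = 3·t·(5·t - 2). Tomando d/dt de v(t), encontramos a(t) = 30·t - 6. De la ecuación de la aceleración a(t) = 30·t - 6, sustituimos t = 3 para obtener a = 84.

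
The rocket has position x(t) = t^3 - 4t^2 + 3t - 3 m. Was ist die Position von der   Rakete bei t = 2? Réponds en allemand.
Aus der Gleichung für die Position x(t) = t^3 - 4·t^2 + 3·t - 3, setzen wir t = 2 ein und erhalten x = -5.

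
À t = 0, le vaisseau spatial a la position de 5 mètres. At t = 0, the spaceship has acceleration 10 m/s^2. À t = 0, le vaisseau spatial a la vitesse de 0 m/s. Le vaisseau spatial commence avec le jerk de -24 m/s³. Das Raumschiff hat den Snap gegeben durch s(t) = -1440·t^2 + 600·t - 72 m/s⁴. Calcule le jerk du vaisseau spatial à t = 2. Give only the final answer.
j(2) = -2808.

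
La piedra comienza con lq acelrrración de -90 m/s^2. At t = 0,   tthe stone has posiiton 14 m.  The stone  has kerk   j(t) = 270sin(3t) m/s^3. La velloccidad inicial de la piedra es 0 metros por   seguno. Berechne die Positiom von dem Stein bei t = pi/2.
Wir müssen unsere Gleichung für den Ruck j(t) = 270·sin(3·t) 3-mal integrieren. Durch Integration von dem Ruck und Verwendung der Anfangsbedingung a(0) = -90, erhalten wir a(t) = -90·cos(3·t). Das Integral von der Beschleunigung ist die Geschwindigkeit. Mit v(0) = 0 erhalten wir v(t) = -30·sin(3·t). Das Integral von der Geschwindigkeit ist die Position. Mit x(0) = 14 erhalten wir x(t) = 10·cos(3·t) + 4. Aus der Gleichung für die Position x(t) = 10·cos(3·t) + 4, setzen wir t = pi/2 ein und erhalten x = 4.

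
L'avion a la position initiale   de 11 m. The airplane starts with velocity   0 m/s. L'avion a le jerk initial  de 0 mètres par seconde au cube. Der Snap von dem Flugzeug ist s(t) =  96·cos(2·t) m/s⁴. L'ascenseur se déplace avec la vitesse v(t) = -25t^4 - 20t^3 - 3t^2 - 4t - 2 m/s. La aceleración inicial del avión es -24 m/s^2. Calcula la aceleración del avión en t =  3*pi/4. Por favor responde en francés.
Nous devons intégrer notre équation du snap s(t) = 96·cos(2·t) 2 fois. L'intégrale du snap est le jerk. En utilisant j(0) = 0, nous obtenons j(t) = 48·sin(2·t). La primitive du jerk, avec a(0) = -24, donne l'accélération: a(t) = -24·cos(2·t). De l'équation de l'accélération a(t) = -24·cos(2·t), nous substituons t = 3*pi/4 pour obtenir a = 0.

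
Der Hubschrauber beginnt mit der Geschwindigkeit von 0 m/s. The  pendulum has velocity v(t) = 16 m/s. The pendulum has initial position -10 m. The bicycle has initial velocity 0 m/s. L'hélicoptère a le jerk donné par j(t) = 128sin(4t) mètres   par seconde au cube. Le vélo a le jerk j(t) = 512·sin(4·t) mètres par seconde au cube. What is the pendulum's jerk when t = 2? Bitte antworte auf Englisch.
Starting from velocity v(t) = 16, we take 2 derivatives. The derivative of velocity gives acceleration: a(t) = 0. Differentiating acceleration, we get jerk: j(t) = 0. We have jerk j(t) = 0. Substituting t = 2: j(2) = 0.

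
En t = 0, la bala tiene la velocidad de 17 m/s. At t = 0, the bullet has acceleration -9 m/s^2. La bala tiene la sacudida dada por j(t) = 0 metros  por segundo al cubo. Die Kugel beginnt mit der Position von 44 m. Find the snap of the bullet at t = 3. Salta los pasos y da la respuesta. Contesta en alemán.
Bei t = 3, s = 0.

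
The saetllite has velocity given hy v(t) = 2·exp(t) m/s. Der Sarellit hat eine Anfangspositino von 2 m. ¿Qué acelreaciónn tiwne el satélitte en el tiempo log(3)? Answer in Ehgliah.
To solve this, we need to take 1 derivative of our velocity equation v(t) = 2·exp(t). Differentiating velocity, we get acceleration: a(t) = 2·exp(t). We have acceleration a(t) = 2·exp(t). Substituting t = log(3): a(log(3)) = 6.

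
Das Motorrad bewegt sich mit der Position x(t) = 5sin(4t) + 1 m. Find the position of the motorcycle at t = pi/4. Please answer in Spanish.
Usando x(t) = 5·sin(4·t) + 1 y sustituyendo t = pi/4, encontramos x = 1.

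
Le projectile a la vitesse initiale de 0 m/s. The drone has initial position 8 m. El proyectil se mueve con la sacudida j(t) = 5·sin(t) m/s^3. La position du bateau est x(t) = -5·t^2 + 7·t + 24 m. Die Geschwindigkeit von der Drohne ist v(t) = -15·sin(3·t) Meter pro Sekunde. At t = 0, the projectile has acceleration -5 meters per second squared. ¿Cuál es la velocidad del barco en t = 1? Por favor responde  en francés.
Nous devons dériver notre équation de la position x(t) = -5·t^2 + 7·t + 24 1 fois. En prenant d/dt de x(t), nous trouvons v(t) = 7 - 10·t. Nous avons la vitesse v(t) = 7 - 10·t. En substituant t = 1: v(1) = -3.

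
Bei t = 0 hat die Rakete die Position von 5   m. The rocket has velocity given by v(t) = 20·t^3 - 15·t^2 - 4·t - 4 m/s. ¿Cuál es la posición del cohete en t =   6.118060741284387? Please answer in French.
Nous devons intégrer notre équation de la vitesse v(t) = 20·t^3 - 15·t^2 - 4·t - 4 1 fois. En intégrant la vitesse et en utilisant la condition initiale x(0) = 5, nous obtenons x(t) = 5·t^4 - 5·t^3 - 2·t^2 - 4·t + 5. Nous avons la position x(t) = 5·t^4 - 5·t^3 - 2·t^2 - 4·t + 5. En substituant t = 6.118060741284387: x(6.118060741284387) = 5765.92519187246.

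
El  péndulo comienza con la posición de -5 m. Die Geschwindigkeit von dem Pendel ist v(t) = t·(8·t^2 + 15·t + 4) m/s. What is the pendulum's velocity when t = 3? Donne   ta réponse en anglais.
From the given velocity equation v(t) = t·(8·t^2 + 15·t + 4), we substitute t = 3 to get v = 363.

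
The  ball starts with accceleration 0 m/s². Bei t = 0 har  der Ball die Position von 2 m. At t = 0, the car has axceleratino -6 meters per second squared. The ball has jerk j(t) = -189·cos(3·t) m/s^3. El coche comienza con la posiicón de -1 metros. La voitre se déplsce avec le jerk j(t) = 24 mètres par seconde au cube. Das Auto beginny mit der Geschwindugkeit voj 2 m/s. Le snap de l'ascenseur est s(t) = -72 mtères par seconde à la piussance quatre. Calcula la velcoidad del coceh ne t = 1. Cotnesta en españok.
Partiendo de la sacudida j(t) = 24, tomamos 2 integrales. La antiderivada de la sacudida es la aceleración. Usando a(0) = -6, obtenemos a(t) = 24·t - 6. La integral de la aceleración es la velocidad. Usando v(0) = 2, obtenemos v(t) = 12·t^2 - 6·t + 2. Usando v(t) = 12·t^2 - 6·t + 2 y sustituyendo t = 1, encontramos v = 8.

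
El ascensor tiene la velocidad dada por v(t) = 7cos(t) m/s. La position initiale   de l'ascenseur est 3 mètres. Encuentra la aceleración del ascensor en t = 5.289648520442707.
Partiendo de la velocidad v(t) = 7·cos(t), tomamos 1 derivada. La derivada de la velocidad da la aceleración: a(t) = -7·sin(t). Usando a(t) = -7·sin(t) y sustituyendo t = 5.289648520442707, encontramos a = 5.86572941300934.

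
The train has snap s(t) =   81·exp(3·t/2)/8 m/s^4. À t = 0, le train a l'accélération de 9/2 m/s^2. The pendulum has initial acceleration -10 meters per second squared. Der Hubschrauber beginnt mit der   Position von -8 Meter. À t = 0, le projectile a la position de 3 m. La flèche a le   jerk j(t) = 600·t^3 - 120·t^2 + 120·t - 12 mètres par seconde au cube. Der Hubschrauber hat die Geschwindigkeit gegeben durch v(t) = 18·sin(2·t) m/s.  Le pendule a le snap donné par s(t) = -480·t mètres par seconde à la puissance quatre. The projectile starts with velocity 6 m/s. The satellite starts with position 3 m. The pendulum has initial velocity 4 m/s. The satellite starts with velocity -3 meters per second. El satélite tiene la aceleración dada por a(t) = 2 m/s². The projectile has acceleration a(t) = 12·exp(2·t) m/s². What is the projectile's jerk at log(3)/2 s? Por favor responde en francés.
Nous devons dériver notre équation de l'accélération a(t) = 12·exp(2·t) 1 fois. En dérivant l'accélération, nous obtenons le jerk: j(t) = 24·exp(2·t). Nous avons le jerk j(t) = 24·exp(2·t). En substituant t = log(3)/2: j(log(3)/2) = 72.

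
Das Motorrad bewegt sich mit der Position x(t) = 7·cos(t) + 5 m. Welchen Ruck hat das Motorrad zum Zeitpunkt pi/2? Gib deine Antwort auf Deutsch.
Ausgehend von der Position x(t) = 7·cos(t) + 5, nehmen wir 3 Ableitungen. Durch Ableiten von der Position erhalten wir die Geschwindigkeit: v(t) = -7·sin(t). Die Ableitung von der Geschwindigkeit ergibt die Beschleunigung: a(t) = -7·cos(t). Mit d/dt von a(t) finden wir j(t) = 7·sin(t). Mit j(t) = 7·sin(t) und Einsetzen von t = pi/2, finden wir j = 7.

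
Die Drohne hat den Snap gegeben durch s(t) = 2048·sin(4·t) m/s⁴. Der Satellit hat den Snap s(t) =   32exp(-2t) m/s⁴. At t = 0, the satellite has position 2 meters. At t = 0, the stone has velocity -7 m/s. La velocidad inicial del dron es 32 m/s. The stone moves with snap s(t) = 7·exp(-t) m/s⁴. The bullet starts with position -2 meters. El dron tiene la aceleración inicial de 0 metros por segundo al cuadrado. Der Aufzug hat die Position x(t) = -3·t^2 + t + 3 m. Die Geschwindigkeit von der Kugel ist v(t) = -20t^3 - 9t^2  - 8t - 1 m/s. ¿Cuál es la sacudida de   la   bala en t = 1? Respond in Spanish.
Partiendo de la velocidad v(t) = -20·t^3 - 9·t^2 - 8·t - 1, tomamos 2 derivadas. Tomando d/dt de v(t), encontramos a(t) = -60·t^2 - 18·t - 8. La derivada de la aceleración da la sacudida: j(t) = -120·t - 18. De la ecuación de la sacudida j(t) = -120·t - 18, sustituimos t = 1 para obtener j = -138.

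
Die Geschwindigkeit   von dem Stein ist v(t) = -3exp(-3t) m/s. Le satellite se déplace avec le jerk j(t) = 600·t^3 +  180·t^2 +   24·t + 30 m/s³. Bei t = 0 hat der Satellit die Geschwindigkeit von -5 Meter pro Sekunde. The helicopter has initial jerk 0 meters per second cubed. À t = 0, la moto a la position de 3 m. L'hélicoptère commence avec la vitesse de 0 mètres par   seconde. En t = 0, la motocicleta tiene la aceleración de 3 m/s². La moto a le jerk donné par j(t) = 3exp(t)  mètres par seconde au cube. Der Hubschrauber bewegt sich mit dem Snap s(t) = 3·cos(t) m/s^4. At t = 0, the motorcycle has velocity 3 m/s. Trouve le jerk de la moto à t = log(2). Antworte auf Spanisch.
De la ecuación de la sacudida j(t) = 3·exp(t), sustituimos t = log(2) para obtener j = 6.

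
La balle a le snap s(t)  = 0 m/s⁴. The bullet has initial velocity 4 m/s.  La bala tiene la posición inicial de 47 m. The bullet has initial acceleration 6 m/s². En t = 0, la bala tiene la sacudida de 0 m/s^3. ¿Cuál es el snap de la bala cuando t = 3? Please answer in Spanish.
Usando s(t) = 0 y sustituyendo t = 3, encontramos s = 0.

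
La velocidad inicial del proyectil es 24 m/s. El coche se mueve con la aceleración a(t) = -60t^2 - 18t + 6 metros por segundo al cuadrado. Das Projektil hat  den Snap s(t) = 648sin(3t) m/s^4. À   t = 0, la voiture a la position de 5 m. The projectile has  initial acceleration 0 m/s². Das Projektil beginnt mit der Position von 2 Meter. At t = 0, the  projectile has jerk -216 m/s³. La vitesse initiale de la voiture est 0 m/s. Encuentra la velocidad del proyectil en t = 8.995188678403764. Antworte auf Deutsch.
Wir müssen das Integral unserer Gleichung für den Snap s(t) = 648·sin(3·t) 3-mal finden. Die Stammfunktion von dem Snap ist der Ruck. Mit j(0) = -216 erhalten wir j(t) = -216·cos(3·t). Mit ∫j(t)dt und Anwendung von a(0) = 0, finden wir a(t) = -72·sin(3·t). Durch Integration von der Beschleunigung und Verwendung der Anfangsbedingung v(0) = 24, erhalten wir v(t) = 24·cos(3·t). Wir haben die Geschwindigkeit v(t) = 24·cos(3·t). Durch Einsetzen von t = 8.995188678403764: v(8.995188678403764) = -6.67930944259843.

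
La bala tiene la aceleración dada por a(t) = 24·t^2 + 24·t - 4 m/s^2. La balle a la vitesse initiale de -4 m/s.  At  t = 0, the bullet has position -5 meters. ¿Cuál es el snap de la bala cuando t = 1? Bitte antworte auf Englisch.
Starting from acceleration a(t) = 24·t^2 + 24·t - 4, we take 2 derivatives. Differentiating acceleration, we get jerk: j(t) = 48·t + 24. Differentiating jerk, we get snap: s(t) = 48. We have snap s(t) = 48. Substituting t = 1: s(1) = 48.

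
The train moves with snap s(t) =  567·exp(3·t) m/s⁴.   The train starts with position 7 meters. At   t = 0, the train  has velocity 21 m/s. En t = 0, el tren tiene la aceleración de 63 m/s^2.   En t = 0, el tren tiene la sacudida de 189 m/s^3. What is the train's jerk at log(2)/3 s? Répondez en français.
Nous devons trouver la primitive de notre équation du snap s(t) = 567·exp(3·t) 1 fois. En intégrant le snap et en utilisant la condition initiale j(0) = 189, nous obtenons j(t) = 189·exp(3·t). En utilisant j(t) = 189·exp(3·t) et en substituant t = log(2)/3, nous trouvons j = 378.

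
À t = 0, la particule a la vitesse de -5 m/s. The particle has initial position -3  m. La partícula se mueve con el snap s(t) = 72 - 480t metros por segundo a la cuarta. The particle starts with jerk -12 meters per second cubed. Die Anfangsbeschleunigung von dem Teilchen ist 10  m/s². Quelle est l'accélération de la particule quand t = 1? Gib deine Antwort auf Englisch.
To find the answer, we compute 2 antiderivatives of s(t) = 72 - 480·t. Integrating snap and using the initial condition j(0) = -12, we get j(t) = -240·t^2 + 72·t - 12. Integrating jerk and using the initial condition a(0) = 10, we get a(t) = -80·t^3 + 36·t^2 - 12·t + 10. From the given acceleration equation a(t) = -80·t^3 + 36·t^2 - 12·t + 10, we substitute t = 1 to get a = -46.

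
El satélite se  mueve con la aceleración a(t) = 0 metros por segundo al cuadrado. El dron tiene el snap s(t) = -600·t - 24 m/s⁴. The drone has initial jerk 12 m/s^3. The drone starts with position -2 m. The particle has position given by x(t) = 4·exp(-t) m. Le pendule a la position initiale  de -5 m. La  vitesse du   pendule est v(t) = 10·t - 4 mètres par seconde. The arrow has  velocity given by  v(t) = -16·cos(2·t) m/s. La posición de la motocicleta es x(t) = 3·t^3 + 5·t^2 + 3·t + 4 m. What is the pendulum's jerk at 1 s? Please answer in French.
Nous devons dériver notre équation de la vitesse v(t) = 10·t - 4 2 fois. En dérivant la vitesse, nous obtenons l'accélération: a(t) = 10. En dérivant l'accélération, nous obtenons le jerk: j(t) = 0. En utilisant j(t) = 0 et en substituant t = 1, nous trouvons j = 0.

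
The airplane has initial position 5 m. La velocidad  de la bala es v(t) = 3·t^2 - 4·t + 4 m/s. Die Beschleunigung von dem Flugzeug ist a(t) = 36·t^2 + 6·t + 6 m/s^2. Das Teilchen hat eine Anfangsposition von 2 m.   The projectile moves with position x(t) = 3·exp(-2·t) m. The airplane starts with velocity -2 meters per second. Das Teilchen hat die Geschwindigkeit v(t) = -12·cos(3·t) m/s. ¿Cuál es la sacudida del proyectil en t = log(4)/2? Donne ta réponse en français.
En partant de la position x(t) = 3·exp(-2·t), nous prenons 3 dérivées. En prenant d/dt de x(t), nous trouvons v(t) = -6·exp(-2·t). La dérivée de la vitesse donne l'accélération: a(t) = 12·exp(-2·t). La dérivée de l'accélération donne le jerk: j(t) = -24·exp(-2·t). En utilisant j(t) = -24·exp(-2·t) et en substituant t = log(4)/2, nous trouvons j = -6.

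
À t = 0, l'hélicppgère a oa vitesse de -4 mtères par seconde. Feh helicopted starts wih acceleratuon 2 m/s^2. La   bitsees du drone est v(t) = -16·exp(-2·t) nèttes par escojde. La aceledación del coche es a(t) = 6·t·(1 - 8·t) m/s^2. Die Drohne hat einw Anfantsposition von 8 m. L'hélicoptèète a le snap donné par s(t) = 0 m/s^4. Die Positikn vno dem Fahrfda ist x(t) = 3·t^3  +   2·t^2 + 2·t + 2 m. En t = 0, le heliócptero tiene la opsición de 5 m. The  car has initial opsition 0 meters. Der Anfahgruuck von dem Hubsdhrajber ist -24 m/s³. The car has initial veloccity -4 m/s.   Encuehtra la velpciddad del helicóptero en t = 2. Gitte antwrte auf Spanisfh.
Debemos encontrar la antiderivada de nuestra ecuación del snap s(t) = 0 3 veces. Tomando ∫s(t)dt y aplicando j(0) = -24, encontramos j(t) = -24. La integral de la sacudida, con a(0) = 2, da la aceleración: a(t) = 2 - 24·t. La integral de la aceleración es la velocidad. Usando v(0) = -4, obtenemos v(t) = -12·t^2 + 2·t - 4. De la ecuación de la velocidad v(t) = -12·t^2 + 2·t - 4, sustituimos t = 2 para obtener v = -48.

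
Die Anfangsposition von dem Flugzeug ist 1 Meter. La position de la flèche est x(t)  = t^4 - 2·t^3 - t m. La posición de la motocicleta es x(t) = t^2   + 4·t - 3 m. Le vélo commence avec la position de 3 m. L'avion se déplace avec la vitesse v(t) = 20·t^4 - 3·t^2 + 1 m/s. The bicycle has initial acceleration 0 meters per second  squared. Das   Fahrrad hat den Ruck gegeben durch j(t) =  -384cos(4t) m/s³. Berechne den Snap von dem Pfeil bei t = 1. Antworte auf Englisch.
We must differentiate our position equation x(t) = t^4 - 2·t^3 - t 4 times. The derivative of position gives velocity: v(t) = 4·t^3 - 6·t^2 - 1. Differentiating velocity, we get acceleration: a(t) = 12·t^2 - 12·t. The derivative of acceleration gives jerk: j(t) = 24·t - 12. Differentiating jerk, we get snap: s(t) = 24. Using s(t) = 24 and substituting t = 1, we find s = 24.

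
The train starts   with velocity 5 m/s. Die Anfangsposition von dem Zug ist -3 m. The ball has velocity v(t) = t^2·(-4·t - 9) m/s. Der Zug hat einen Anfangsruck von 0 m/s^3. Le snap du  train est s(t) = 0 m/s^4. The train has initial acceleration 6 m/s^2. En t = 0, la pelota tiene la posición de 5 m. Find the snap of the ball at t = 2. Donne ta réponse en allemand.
Um dies zu lösen, müssen wir 3 Ableitungen unserer Gleichung für die Geschwindigkeit v(t) = t^2·(-4·t - 9) nehmen. Mit d/dt von v(t) finden wir a(t) = -4·t^2 + 2·t·(-4·t - 9). Mit d/dt von a(t) finden wir j(t) = -24·t - 18. Mit d/dt von j(t) finden wir s(t) = -24. Wir haben den Snap s(t) = -24. Durch Einsetzen von t = 2: s(2) = -24.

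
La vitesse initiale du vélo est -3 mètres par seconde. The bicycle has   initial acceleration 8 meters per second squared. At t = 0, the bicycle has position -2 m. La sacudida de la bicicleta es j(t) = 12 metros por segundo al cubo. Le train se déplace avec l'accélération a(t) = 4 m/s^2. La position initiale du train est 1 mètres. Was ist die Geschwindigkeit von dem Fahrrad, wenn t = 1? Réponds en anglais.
We must find the antiderivative of our jerk equation j(t) = 12 2 times. Taking ∫j(t)dt and applying a(0) = 8, we find a(t) = 12·t + 8. Integrating acceleration and using the initial condition v(0) = -3, we get v(t) = 6·t^2 + 8·t - 3. Using v(t) = 6·t^2 + 8·t - 3 and substituting t = 1, we find v = 11.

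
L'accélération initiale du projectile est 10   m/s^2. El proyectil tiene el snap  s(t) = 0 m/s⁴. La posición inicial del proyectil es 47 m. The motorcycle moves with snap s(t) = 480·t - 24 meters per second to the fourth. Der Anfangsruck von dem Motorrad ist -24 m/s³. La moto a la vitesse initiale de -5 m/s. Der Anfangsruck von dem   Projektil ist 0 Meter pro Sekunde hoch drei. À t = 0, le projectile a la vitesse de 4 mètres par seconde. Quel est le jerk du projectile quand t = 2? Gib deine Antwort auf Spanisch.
Partiendo del snap s(t) = 0, tomamos 1 integral. Tomando ∫s(t)dt y aplicando j(0) = 0, encontramos j(t) = 0. Usando j(t) = 0 y sustituyendo t = 2, encontramos j = 0.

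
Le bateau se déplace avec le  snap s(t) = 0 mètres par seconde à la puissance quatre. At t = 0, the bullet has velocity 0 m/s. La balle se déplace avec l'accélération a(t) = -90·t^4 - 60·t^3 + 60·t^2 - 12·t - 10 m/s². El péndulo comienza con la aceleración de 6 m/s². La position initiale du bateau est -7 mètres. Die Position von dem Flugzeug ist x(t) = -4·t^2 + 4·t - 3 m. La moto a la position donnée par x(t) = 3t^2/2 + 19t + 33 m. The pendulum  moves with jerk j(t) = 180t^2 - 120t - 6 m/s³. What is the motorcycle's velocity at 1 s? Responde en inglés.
Starting from position x(t) = 3·t^2/2 + 19·t + 33, we take 1 derivative. Differentiating position, we get velocity: v(t) = 3·t + 19. From the given velocity equation v(t) = 3·t + 19, we substitute t = 1 to get v = 22.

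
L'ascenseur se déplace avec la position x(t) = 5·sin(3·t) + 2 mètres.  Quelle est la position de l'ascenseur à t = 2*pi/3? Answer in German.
Aus der Gleichung für die Position x(t) = 5·sin(3·t) + 2, setzen wir t = 2*pi/3 ein und erhalten x = 2.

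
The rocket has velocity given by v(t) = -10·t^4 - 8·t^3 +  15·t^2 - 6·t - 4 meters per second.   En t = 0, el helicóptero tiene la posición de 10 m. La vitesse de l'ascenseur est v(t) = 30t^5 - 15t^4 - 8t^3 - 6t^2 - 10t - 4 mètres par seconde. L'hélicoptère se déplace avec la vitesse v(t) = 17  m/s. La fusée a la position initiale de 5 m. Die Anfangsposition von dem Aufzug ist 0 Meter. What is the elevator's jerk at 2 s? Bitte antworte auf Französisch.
En partant de la vitesse v(t) = 30·t^5 - 15·t^4 - 8·t^3 - 6·t^2 - 10·t - 4, nous prenons 2 dérivées. La dérivée de la vitesse donne l'accélération: a(t) = 150·t^4 - 60·t^3 - 24·t^2 - 12·t - 10. En prenant d/dt de a(t), nous trouvons j(t) = 600·t^3 - 180·t^2 - 48·t - 12. De l'équation du jerk j(t) = 600·t^3 - 180·t^2 - 48·t - 12, nous substituons t = 2 pour obtenir j = 3972.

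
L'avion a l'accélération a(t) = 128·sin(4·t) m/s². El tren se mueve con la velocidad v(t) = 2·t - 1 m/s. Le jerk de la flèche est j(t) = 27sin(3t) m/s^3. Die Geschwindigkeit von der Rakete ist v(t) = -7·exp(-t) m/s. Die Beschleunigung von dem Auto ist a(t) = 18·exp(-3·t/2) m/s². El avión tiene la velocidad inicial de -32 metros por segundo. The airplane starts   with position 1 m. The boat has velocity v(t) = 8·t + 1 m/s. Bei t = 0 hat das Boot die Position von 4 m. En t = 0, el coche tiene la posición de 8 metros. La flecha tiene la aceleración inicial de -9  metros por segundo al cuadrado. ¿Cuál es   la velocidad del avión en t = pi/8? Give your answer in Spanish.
Debemos encontrar la integral de nuestra ecuación de la aceleración a(t) = 128·sin(4·t) 1 vez. Tomando ∫a(t)dt y aplicando v(0) = -32, encontramos v(t) = -32·cos(4·t). De la ecuación de la velocidad v(t) = -32·cos(4·t), sustituimos t = pi/8 para obtener v = 0.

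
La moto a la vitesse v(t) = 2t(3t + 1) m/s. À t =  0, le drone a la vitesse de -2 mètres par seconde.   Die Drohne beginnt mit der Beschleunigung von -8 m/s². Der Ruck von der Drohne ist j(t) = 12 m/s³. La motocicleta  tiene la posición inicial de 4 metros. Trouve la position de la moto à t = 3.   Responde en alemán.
Um dies zu lösen, müssen wir 1 Integral unserer Gleichung für die Geschwindigkeit v(t) = 2·t·(3·t + 1) finden. Durch Integration von der Geschwindigkeit und Verwendung der Anfangsbedingung x(0) = 4, erhalten wir x(t) = 2·t^3 + t^2 + 4. Mit x(t) = 2·t^3 + t^2 + 4 und Einsetzen von t = 3, finden wir x = 67.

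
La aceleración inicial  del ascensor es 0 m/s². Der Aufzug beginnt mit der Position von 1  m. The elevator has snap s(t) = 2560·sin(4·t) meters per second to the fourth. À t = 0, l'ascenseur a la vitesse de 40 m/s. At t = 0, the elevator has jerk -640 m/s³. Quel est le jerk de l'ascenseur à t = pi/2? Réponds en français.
En partant du snap s(t) = 2560·sin(4·t), nous prenons 1 primitive. En intégrant le snap et en utilisant la condition initiale j(0) = -640, nous obtenons j(t) = -640·cos(4·t). Nous avons le jerk j(t) = -640·cos(4·t). En substituant t = pi/2: j(pi/2) = -640.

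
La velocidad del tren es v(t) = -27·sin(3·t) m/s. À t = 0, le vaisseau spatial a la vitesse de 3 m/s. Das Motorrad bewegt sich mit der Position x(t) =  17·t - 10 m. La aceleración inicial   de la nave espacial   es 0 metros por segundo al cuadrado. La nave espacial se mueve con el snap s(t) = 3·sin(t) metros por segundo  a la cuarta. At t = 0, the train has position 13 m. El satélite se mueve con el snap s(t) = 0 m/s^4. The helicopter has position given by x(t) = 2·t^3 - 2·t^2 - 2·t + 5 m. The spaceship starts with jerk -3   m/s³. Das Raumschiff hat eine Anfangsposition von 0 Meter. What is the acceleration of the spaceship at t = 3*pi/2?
To find the answer, we compute 2 integrals of s(t) = 3·sin(t). Integrating snap and using the initial condition j(0) = -3, we get j(t) = -3·cos(t). The antiderivative of jerk, with a(0) = 0, gives acceleration: a(t) = -3·sin(t). From the given acceleration equation a(t) = -3·sin(t), we substitute t = 3*pi/2 to get a = 3.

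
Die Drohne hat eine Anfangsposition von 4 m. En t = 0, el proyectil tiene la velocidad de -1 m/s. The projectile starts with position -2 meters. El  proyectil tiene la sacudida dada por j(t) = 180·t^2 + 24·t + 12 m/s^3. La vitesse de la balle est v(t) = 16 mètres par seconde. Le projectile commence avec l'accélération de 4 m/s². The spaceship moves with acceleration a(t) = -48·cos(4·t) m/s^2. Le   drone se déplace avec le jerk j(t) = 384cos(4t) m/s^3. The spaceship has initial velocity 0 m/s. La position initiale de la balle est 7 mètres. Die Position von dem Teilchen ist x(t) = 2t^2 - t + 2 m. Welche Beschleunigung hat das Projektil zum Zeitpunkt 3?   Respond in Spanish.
Para resolver esto, necesitamos tomar 1 integral de nuestra ecuación de la sacudida j(t) = 180·t^2 + 24·t + 12. Integrando la sacudida y usando la condición inicial a(0) = 4, obtenemos a(t) = 60·t^3 + 12·t^2 + 12·t + 4. Usando a(t) = 60·t^3 + 12·t^2 + 12·t + 4 y sustituyendo t = 3, encontramos a = 1768.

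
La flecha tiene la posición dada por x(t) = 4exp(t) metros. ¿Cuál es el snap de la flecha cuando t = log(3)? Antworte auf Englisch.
Starting from position x(t) = 4·exp(t), we take 4 derivatives. The derivative of position gives velocity: v(t) = 4·exp(t). The derivative of velocity gives acceleration: a(t) = 4·exp(t). Differentiating acceleration, we get jerk: j(t) = 4·exp(t). Taking d/dt of j(t), we find s(t) = 4·exp(t). Using s(t) = 4·exp(t) and substituting t = log(3), we find s = 12.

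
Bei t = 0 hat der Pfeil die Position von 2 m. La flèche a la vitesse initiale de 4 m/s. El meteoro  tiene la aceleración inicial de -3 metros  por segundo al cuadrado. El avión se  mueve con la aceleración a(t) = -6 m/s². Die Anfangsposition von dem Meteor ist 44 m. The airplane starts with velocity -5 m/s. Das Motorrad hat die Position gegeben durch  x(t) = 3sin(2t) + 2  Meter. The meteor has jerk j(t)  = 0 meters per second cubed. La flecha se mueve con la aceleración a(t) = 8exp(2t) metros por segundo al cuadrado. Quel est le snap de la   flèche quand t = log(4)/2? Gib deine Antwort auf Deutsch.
Wir müssen unsere Gleichung für die Beschleunigung a(t) = 8·exp(2·t) 2-mal ableiten. Durch Ableiten von der Beschleunigung erhalten wir den Ruck: j(t) = 16·exp(2·t). Die Ableitung von dem Ruck ergibt den Snap: s(t) = 32·exp(2·t). Wir haben den Snap s(t) = 32·exp(2·t). Durch Einsetzen von t = log(4)/2: s(log(4)/2) = 128.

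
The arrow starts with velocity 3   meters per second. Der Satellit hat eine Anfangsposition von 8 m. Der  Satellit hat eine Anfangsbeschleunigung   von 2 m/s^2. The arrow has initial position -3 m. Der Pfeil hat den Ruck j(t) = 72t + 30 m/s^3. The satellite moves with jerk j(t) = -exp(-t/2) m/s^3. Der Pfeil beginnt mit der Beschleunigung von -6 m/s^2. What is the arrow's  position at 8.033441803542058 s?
We must find the antiderivative of our jerk equation j(t) = 72·t + 30 3 times. Finding the integral of j(t) and using a(0) = -6: a(t) = 36·t^2 + 30·t - 6. Integrating acceleration and using the initial condition v(0) = 3, we get v(t) = 12·t^3 + 15·t^2 - 6·t + 3. Integrating velocity and using the initial condition x(0) = -3, we get x(t) = 3·t^4 + 5·t^3 - 3·t^2 + 3·t - 3. From the given position equation x(t) = 3·t^4 + 5·t^3 - 3·t^2 + 3·t - 3, we substitute t = 8.033441803542058 to get x = 14914.4886638440.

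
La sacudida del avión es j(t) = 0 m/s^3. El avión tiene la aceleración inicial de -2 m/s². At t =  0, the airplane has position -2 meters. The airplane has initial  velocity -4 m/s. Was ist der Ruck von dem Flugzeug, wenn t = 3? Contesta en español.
Tenemos la sacudida j(t) = 0. Sustituyendo t = 3: j(3) = 0.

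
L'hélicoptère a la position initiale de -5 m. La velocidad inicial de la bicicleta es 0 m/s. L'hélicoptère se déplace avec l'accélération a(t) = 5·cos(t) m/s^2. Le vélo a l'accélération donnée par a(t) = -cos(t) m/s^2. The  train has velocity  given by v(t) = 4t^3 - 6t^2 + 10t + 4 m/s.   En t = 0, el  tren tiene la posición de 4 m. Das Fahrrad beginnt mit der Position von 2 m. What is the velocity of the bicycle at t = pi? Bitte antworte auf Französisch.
Nous devons intégrer notre équation de l'accélération a(t) = -cos(t) 1 fois. En prenant ∫a(t)dt et en appliquant v(0) = 0, nous trouvons v(t) = -sin(t). De l'équation de la vitesse v(t) = -sin(t), nous substituons t = pi pour obtenir v = 0.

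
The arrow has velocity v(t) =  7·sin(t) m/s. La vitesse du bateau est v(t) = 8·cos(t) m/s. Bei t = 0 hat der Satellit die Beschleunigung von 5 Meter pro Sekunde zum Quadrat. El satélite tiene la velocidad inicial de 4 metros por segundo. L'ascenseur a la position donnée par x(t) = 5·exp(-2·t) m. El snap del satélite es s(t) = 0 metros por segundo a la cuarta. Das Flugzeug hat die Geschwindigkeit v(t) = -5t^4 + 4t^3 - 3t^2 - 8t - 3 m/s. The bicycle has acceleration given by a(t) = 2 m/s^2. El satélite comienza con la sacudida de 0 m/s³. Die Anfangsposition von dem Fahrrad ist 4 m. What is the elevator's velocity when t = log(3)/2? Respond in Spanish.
Para resolver esto, necesitamos tomar 1 derivada de nuestra ecuación de la posición x(t) = 5·exp(-2·t). Tomando d/dt de x(t), encontramos v(t) = -10·exp(-2·t). Tenemos la velocidad v(t) = -10·exp(-2·t). Sustituyendo t = log(3)/2: v(log(3)/2) = -10/3.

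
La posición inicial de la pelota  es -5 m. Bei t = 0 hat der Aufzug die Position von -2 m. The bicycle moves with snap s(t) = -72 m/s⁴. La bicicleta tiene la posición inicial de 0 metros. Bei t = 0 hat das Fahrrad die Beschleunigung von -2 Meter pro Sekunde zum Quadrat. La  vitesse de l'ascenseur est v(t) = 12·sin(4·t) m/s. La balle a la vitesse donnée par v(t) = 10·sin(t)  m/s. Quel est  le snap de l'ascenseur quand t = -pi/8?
Nous devons dériver notre équation de la vitesse v(t) = 12·sin(4·t) 3 fois. En prenant d/dt de v(t), nous trouvons a(t) = 48·cos(4·t). La dérivée de l'accélération donne le jerk: j(t) = -192·sin(4·t). La dérivée du jerk donne le snap: s(t) = -768·cos(4·t). En utilisant s(t) = -768·cos(4·t) et en substituant t = -pi/8, nous trouvons s = 0.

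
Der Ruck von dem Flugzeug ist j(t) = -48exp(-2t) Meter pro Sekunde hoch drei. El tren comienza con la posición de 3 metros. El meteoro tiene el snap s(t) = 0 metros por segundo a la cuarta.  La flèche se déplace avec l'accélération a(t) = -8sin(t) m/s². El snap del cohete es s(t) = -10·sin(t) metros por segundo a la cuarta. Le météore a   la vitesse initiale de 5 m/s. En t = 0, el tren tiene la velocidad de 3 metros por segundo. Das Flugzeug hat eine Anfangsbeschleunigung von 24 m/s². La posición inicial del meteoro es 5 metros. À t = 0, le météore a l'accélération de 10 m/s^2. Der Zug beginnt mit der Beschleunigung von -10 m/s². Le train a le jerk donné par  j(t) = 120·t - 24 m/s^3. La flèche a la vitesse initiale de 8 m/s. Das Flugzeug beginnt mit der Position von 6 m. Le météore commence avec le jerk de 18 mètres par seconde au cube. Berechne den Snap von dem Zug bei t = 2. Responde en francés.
En partant du jerk j(t) = 120·t - 24, nous prenons 1 dérivée. En prenant d/dt de j(t), nous trouvons s(t) = 120. Nous avons le snap s(t) = 120. En substituant t = 2: s(2) = 120.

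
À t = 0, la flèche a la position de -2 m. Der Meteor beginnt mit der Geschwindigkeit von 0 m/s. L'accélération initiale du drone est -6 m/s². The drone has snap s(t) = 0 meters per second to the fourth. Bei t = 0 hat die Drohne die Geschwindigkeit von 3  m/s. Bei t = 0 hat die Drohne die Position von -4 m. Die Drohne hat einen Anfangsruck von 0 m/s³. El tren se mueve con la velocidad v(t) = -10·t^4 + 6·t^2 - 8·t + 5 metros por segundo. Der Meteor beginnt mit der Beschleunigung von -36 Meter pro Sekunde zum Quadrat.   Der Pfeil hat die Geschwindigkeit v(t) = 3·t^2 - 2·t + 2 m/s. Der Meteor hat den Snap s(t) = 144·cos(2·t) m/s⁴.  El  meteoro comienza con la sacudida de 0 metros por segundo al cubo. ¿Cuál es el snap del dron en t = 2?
De la ecuación del snap s(t) = 0, sustituimos t = 2 para obtener s = 0.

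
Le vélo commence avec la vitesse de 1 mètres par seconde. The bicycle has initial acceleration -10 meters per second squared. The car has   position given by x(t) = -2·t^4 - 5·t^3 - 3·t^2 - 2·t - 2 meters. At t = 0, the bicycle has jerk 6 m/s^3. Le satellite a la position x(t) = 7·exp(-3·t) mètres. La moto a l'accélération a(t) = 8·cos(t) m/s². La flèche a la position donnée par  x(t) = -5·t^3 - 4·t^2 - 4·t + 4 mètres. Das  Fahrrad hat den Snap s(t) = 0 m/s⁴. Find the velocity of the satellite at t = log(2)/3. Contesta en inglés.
Starting from position x(t) = 7·exp(-3·t), we take 1 derivative. Taking d/dt of x(t), we find v(t) = -21·exp(-3·t). We have velocity v(t) = -21·exp(-3·t). Substituting t = log(2)/3: v(log(2)/3) = -21/2.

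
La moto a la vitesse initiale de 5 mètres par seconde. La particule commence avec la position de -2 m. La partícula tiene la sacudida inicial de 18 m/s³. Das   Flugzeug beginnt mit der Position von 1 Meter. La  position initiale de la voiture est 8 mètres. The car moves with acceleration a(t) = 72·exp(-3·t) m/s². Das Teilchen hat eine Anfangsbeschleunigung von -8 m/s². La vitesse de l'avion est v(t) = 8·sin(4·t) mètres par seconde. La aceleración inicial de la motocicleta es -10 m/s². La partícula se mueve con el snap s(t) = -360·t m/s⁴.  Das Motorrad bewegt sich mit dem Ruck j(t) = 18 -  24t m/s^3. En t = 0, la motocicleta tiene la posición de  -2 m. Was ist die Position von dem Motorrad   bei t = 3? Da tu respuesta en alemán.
Wir müssen das Integral unserer Gleichung für den Ruck j(t) = 18 - 24·t 3-mal finden. Durch Integration von dem Ruck und Verwendung der Anfangsbedingung a(0) = -10, erhalten wir a(t) = -12·t^2 + 18·t - 10. Mit ∫a(t)dt und Anwendung von v(0) = 5, finden wir v(t) = -4·t^3 + 9·t^2 - 10·t + 5. Die Stammfunktion von der Geschwindigkeit ist die Position. Mit x(0) = -2 erhalten wir x(t) = -t^4 + 3·t^3 - 5·t^2 + 5·t - 2. Wir haben die Position x(t) = -t^4 + 3·t^3 - 5·t^2 + 5·t - 2. Durch Einsetzen von t = 3: x(3) = -32.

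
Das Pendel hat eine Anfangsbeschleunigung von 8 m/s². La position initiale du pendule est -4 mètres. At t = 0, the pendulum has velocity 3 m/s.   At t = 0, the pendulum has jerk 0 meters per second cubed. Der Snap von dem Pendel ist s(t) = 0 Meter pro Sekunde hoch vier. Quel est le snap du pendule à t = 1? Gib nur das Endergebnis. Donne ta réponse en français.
s(1) = 0.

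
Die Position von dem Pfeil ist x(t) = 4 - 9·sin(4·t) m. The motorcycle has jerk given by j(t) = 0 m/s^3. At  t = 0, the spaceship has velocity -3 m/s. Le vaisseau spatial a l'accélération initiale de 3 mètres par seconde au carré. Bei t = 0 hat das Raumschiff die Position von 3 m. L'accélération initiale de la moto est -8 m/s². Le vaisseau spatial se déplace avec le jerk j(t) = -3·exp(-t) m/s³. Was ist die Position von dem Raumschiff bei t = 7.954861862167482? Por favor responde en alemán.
Wir müssen das Integral unserer Gleichung für den Ruck j(t) = -3·exp(-t) 3-mal finden. Das Integral von dem Ruck ist die Beschleunigung. Mit a(0) = 3 erhalten wir a(t) = 3·exp(-t). Durch Integration von der Beschleunigung und Verwendung der Anfangsbedingung v(0) = -3, erhalten wir v(t) = -3·exp(-t). Mit ∫v(t)dt und Anwendung von x(0) = 3, finden wir x(t) = 3·exp(-t). Aus der Gleichung für die Position x(t) = 3·exp(-t), setzen wir t = 7.954861862167482 ein und erhalten x = 0.00105285519332216.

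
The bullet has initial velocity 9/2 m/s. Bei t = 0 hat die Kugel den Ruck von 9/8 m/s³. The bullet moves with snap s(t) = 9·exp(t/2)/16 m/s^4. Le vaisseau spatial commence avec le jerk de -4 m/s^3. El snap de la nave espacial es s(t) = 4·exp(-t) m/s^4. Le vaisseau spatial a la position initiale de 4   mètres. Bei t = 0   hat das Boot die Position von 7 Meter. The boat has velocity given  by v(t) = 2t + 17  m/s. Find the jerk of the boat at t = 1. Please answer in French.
Nous devons dériver notre équation de la vitesse v(t) = 2·t + 17 2 fois. En dérivant la vitesse, nous obtenons l'accélération: a(t) = 2. En dérivant l'accélération, nous obtenons le jerk: j(t) = 0. Nous avons le jerk j(t) = 0. En substituant t = 1: j(1) = 0.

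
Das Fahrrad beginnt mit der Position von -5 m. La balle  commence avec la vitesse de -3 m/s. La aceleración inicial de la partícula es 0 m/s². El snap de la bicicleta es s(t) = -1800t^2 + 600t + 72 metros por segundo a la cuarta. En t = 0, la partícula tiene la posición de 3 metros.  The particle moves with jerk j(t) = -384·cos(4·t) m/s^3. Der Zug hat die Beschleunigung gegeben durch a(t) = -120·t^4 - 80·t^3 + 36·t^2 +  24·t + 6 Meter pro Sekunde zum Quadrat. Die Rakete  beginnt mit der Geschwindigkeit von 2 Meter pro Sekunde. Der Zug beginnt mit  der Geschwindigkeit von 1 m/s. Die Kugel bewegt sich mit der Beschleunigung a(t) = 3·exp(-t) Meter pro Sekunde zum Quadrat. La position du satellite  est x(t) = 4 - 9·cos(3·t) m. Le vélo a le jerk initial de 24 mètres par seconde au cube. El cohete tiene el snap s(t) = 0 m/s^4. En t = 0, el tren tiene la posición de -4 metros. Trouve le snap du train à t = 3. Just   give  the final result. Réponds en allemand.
s(3) = -14328.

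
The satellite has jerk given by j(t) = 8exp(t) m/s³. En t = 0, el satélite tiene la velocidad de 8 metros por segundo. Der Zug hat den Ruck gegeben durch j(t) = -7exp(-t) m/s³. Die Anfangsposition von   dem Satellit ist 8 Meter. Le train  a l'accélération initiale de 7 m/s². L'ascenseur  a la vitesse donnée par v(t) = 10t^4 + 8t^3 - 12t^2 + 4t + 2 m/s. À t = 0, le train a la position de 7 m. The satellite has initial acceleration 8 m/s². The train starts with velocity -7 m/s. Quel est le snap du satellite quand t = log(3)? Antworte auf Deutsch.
Um dies zu lösen, müssen wir 1 Ableitung unserer Gleichung für den Ruck j(t) = 8·exp(t) nehmen. Mit d/dt von j(t) finden wir s(t) = 8·exp(t). Aus der Gleichung für den Snap s(t) = 8·exp(t), setzen wir t = log(3) ein und erhalten s = 24.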